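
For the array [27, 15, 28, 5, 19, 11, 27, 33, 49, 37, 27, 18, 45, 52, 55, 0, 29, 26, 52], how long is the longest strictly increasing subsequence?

Let dp[i] be the longest increasing subsequence ending at position i. Then dp = [1, 1, 2, 1, 2, 2, 3, 4, 5, 5, 3, 3, 6, 7, 8, 1, 4, 4, 7].
The maximum is 8; one witness is 15, 19, 27, 33, 37, 45, 52, 55 at positions 2,5,7,8,10,13,14,15.

8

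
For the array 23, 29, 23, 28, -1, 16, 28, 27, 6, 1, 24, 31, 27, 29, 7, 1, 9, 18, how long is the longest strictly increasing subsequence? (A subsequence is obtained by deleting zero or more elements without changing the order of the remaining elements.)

5

Let dp[i] be the longest increasing subsequence ending at position i. Then dp = [1, 2, 1, 2, 1, 2, 3, 3, 2, 2, 3, 4, 4, 5, 3, 2, 4, 5].
The maximum is 5; one witness is -1, 16, 24, 27, 29 at positions 5,6,11,13,14.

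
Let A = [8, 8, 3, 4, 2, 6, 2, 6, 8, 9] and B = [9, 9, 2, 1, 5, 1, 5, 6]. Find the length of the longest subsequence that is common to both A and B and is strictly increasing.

A longest common strictly increasing subsequence is 2, 6 (length 2); it appears in order in both A and B, and no longer such subsequence exists.

2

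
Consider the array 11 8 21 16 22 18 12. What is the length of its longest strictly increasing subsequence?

3

Let dp[i] be the longest increasing subsequence ending at position i. Then dp = [1, 1, 2, 2, 3, 3, 2].
The maximum is 3; one witness is 11, 21, 22 at positions 1,3,5.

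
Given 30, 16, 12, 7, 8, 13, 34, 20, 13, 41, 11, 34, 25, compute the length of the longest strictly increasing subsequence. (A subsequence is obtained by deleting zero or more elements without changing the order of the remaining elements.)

Let dp[i] be the longest increasing subsequence ending at position i. Then dp = [1, 1, 1, 1, 2, 3, 4, 4, 3, 5, 3, 5, 5].
The maximum is 5; one witness is 7, 8, 13, 34, 41 at positions 4,5,6,7,10.

5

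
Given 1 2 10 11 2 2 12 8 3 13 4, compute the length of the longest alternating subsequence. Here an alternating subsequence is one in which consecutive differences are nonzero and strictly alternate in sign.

7

A longest alternating subsequence is 1, 10, 2, 12, 8, 13, 4 (positions 1,3,5,7,8,10,11); its 6 consecutive differences strictly alternate in sign, and length 7 is optimal.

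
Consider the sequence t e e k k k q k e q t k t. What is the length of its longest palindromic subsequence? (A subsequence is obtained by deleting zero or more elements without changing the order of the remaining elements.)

8

Using dp[i][j] = 2 + dp[i+1][j−1] if the ends match, else max(dp[i+1][j], dp[i][j−1]):
dp[1][13] = 8. A witness is tekkkket at positions 1,3,4,5,6,8,9,13.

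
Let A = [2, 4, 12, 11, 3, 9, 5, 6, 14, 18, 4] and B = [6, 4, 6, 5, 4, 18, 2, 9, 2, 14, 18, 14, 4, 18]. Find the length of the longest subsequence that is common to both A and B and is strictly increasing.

For each value that appears in both, track the longest common increasing run ending there.
The best achievable length is 4; one witness is 4, 6, 14, 18 (A-positions 2,8,9,10, B-positions 2,3,10,11).

4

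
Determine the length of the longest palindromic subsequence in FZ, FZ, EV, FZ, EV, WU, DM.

Using dp[i][j] = 2 + dp[i+1][j−1] if the ends match, else max(dp[i+1][j], dp[i][j−1]):
dp[1][7] = 3. A witness is EV FZ EV at positions 3,4,5.

3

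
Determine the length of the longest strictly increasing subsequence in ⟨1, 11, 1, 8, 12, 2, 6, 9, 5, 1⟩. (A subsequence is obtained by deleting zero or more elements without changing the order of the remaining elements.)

4

Scanning left to right, the best length ending at each element is: 1→1, 11→2, 1→1, 8→2, 12→3, 2→2, 6→3, 9→4, 5→3, 1→1.
So the longest increasing subsequence has length 4, e.g. 1, 2, 6, 9.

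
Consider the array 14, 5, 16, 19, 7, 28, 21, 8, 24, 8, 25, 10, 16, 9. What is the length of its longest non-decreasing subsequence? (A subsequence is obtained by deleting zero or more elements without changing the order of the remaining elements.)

Let dp[i] be the longest non-decreasing subsequence ending at position i. Then dp = [1, 1, 2, 3, 2, 4, 4, 3, 5, 4, 6, 5, 6, 5].
The maximum is 6; one witness is 14, 16, 19, 21, 24, 25 at positions 1,3,4,7,9,11.

6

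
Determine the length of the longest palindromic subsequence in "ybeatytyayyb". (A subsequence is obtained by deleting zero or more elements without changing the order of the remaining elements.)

One longest palindromic subsequence is byyayyb (positions 2,6,8,9,10,11,12); it reads the same forward and backward, and the interval DP gives dp[1][12] = 7.

7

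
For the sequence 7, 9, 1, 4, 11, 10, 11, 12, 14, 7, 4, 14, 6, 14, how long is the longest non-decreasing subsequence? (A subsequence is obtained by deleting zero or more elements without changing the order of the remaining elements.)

Let dp[i] be the longest non-decreasing subsequence ending at position i. Then dp = [1, 2, 1, 2, 3, 3, 4, 5, 6, 3, 3, 7, 4, 8].
The maximum is 8; one witness is 7, 9, 11, 11, 12, 14, 14, 14 at positions 1,2,5,7,8,9,12,14.

8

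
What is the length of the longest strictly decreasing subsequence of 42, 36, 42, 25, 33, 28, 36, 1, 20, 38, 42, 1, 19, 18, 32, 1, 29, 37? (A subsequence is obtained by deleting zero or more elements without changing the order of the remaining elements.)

Let dp[i] be the longest decreasing subsequence ending at position i. Then dp = [1, 2, 1, 3, 3, 4, 2, 5, 5, 2, 1, 6, 6, 7, 4, 8, 5, 3].
The maximum is 8; one witness is 42, 36, 33, 28, 20, 19, 18, 1 at positions 1,2,5,6,9,13,14,16.

8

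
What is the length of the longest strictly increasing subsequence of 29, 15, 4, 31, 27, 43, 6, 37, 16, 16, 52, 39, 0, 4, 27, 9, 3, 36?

Let dp[i] be the longest increasing subsequence ending at position i. Then dp = [1, 1, 1, 2, 2, 3, 2, 3, 3, 3, 4, 4, 1, 2, 4, 3, 2, 5].
The maximum is 5; one witness is 4, 6, 16, 27, 36 at positions 3,7,9,15,18.

5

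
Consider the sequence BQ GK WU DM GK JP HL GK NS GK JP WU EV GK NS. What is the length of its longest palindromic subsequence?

One longest palindromic subsequence is GK WU JP GK NS GK JP WU GK (positions 2,3,6,8,9,10,11,12,14); it reads the same forward and backward, and the interval DP gives dp[1][15] = 9.

9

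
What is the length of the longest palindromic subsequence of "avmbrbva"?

Using dp[i][j] = 2 + dp[i+1][j−1] if the ends match, else max(dp[i+1][j], dp[i][j−1]):
dp[1][8] = 7. A witness is avbrbva at positions 1,2,4,5,6,7,8.

7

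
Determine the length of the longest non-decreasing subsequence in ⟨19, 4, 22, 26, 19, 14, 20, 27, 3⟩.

One longest non-decreasing subsequence is 19, 22, 26, 27 (positions 1,3,4,8), of length 4; no longer one exists.

4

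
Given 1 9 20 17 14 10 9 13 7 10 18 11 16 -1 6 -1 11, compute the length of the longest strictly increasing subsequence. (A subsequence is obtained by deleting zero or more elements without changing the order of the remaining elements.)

5

One longest increasing subsequence is 1, 9, 10, 13, 18 (positions 1,2,6,8,11), of length 5; no longer one exists.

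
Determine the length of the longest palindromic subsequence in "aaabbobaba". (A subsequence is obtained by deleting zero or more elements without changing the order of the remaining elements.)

7

One longest palindromic subsequence is abbobba (positions 1,4,5,6,7,9,10); it reads the same forward and backward, and the interval DP gives dp[1][10] = 7.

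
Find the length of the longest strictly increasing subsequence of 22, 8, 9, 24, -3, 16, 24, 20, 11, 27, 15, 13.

One longest increasing subsequence is 8, 9, 16, 24, 27 (positions 2,3,6,7,10), of length 5; no longer one exists.

5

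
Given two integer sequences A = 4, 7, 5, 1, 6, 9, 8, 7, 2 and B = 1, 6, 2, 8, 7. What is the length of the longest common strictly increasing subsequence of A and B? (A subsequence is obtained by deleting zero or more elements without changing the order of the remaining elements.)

A longest common strictly increasing subsequence is 1, 6, 8 (length 3); it appears in order in both A and B, and no longer such subsequence exists.

3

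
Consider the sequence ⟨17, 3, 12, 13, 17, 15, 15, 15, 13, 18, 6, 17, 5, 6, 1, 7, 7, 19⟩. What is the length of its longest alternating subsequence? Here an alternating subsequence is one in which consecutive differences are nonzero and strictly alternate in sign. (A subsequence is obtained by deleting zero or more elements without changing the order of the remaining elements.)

11

A longest alternating subsequence is 17, 3, 17, 15, 18, 6, 17, 5, 6, 1, 7 (positions 1,2,5,6,10,11,12,13,14,15,16); its 10 consecutive differences strictly alternate in sign, and length 11 is optimal.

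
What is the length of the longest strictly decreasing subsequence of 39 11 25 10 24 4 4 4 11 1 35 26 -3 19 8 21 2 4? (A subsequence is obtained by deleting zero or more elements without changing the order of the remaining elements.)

6

Scanning left to right, the best length ending at each element is: 39→1, 11→2, 25→2, 10→3, 24→3, 4→4, 4→4, 4→4, 11→4, 1→5, 35→2, 26→3, -3→6, 19→4, 8→5, 21→4, 2→6, 4→6.
So the longest decreasing subsequence has length 6, e.g. 39, 11, 10, 4, 1, -3.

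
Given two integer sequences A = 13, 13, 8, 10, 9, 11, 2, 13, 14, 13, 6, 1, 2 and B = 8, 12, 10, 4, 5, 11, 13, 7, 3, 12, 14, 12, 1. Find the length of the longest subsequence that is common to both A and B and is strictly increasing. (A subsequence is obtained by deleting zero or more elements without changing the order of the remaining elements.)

For each value that appears in both, track the longest common increasing run ending there.
The best achievable length is 5; one witness is 8, 10, 11, 13, 14 (A-positions 3,4,6,8,9, B-positions 1,3,6,7,11).

5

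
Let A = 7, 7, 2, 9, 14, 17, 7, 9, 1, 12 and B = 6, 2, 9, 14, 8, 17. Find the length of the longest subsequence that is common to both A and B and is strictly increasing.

For each value that appears in both, track the longest common increasing run ending there.
The best achievable length is 4; one witness is 2, 9, 14, 17 (A-positions 3,4,5,6, B-positions 2,3,4,6).

4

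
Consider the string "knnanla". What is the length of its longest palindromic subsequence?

Using dp[i][j] = 2 + dp[i+1][j−1] if the ends match, else max(dp[i+1][j], dp[i][j−1]):
dp[1][7] = 3. A witness is ala at positions 4,6,7.

3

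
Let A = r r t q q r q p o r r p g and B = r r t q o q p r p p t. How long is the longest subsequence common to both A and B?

8

A longest common subsequence is rrtqqrpp (length 8); the LCS DP confirms no longer common subsequence exists.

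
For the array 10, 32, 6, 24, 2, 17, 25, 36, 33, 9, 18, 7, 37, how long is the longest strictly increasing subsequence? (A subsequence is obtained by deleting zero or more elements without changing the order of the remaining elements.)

One longest increasing subsequence is 10, 24, 25, 36, 37 (positions 1,4,7,8,13), of length 5; no longer one exists.

5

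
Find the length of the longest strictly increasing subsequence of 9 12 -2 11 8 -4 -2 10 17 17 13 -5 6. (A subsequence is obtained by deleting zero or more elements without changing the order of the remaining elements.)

4

One longest increasing subsequence is -2, 8, 10, 17 (positions 3,5,8,9), of length 4; no longer one exists.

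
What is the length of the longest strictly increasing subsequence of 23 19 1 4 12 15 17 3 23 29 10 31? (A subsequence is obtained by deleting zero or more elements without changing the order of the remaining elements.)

Scanning left to right, the best length ending at each element is: 23→1, 19→1, 1→1, 4→2, 12→3, 15→4, 17→5, 3→2, 23→6, 29→7, 10→3, 31→8.
So the longest increasing subsequence has length 8, e.g. 1, 4, 12, 15, 17, 23, 29, 31.

8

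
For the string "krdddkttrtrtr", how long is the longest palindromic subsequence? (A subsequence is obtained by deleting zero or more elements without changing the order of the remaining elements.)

7

One longest palindromic subsequence is rtrtrtr (positions 2,7,9,10,11,12,13); it reads the same forward and backward, and the interval DP gives dp[1][13] = 7.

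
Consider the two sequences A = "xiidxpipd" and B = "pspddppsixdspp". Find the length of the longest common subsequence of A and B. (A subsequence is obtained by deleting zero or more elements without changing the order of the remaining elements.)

4

A longest common subsequence is xdpp (length 4); the LCS DP confirms no longer common subsequence exists.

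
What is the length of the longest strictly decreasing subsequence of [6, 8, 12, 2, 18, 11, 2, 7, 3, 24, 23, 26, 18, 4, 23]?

Let dp[i] be the longest decreasing subsequence ending at position i. Then dp = [1, 1, 1, 2, 1, 2, 3, 3, 4, 1, 2, 1, 3, 4, 2].
The maximum is 4; one witness is 12, 11, 7, 3 at positions 3,6,8,9.

4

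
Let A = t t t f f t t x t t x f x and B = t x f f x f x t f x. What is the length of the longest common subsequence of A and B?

A longest common subsequence is tffxtfx (length 7); the LCS DP confirms no longer common subsequence exists.

7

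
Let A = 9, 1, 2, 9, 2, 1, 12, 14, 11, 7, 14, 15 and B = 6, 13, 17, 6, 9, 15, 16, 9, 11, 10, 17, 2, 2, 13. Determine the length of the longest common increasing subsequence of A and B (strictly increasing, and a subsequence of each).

For each value that appears in both, track the longest common increasing run ending there.
The best achievable length is 2; one witness is 9, 15 (A-positions 1,12, B-positions 5,6).

2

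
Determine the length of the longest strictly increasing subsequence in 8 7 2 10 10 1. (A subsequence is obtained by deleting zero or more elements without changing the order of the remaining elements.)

One longest increasing subsequence is 8, 10 (positions 1,4), of length 2; no longer one exists.

2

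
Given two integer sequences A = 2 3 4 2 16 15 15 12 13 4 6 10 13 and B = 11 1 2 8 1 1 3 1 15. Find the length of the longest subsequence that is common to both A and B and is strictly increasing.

For each value that appears in both, track the longest common increasing run ending there.
The best achievable length is 3; one witness is 2, 3, 15 (A-positions 1,2,6, B-positions 3,7,9).

3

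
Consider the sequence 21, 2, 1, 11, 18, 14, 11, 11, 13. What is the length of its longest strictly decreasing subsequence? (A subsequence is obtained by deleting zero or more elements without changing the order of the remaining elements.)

Let dp[i] be the longest decreasing subsequence ending at position i. Then dp = [1, 2, 3, 2, 2, 3, 4, 4, 4].
The maximum is 4; one witness is 21, 18, 14, 11 at positions 1,5,6,7.

4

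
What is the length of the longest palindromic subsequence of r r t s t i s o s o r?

One longest palindromic subsequence is rosor (positions 1,8,9,10,11); it reads the same forward and backward, and the interval DP gives dp[1][11] = 5.

5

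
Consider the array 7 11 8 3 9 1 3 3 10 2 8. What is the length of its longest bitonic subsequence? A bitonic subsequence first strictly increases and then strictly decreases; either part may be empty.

Let inc[i] be the LIS ending at i and dec[i] the longest strictly decreasing subsequence starting at i. inc = [1, 2, 2, 1, 3, 1, 2, 2, 4, 2, 3], dec = [3, 4, 3, 2, 3, 1, 2, 2, 2, 1, 1].
max_i inc[i]+dec[i]−1 = 5, with one witness 7, 11, 9, 3, 2.

5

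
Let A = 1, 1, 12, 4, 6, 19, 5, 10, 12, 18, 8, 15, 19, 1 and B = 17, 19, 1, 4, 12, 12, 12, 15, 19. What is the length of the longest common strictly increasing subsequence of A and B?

A longest common strictly increasing subsequence is 1, 4, 12, 15, 19 (length 5); it appears in order in both A and B, and no longer such subsequence exists.

5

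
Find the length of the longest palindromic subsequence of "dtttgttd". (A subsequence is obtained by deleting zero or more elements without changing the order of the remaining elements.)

One longest palindromic subsequence is dttgttd (positions 1,2,3,5,6,7,8); it reads the same forward and backward, and the interval DP gives dp[1][8] = 7.

7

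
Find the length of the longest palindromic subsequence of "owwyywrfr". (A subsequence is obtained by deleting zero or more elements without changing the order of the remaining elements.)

Using dp[i][j] = 2 + dp[i+1][j−1] if the ends match, else max(dp[i+1][j], dp[i][j−1]):
dp[1][9] = 4. A witness is wyyw at positions 3,4,5,6.

4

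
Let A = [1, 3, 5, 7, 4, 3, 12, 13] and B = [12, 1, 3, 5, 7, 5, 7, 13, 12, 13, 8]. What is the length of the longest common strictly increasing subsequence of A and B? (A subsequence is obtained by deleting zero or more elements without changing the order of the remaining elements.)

6

For each value that appears in both, track the longest common increasing run ending there.
The best achievable length is 6; one witness is 1, 3, 5, 7, 12, 13 (A-positions 1,2,3,4,7,8, B-positions 2,3,4,5,9,10).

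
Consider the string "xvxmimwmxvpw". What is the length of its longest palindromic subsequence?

One longest palindromic subsequence is vxmwmxv (positions 2,3,4,7,8,9,10); it reads the same forward and backward, and the interval DP gives dp[1][12] = 7.

7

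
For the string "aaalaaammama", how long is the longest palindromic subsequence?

Using dp[i][j] = 2 + dp[i+1][j−1] if the ends match, else max(dp[i+1][j], dp[i][j−1]):
dp[1][12] = 8. A witness is aaaaaaaa at positions 1,2,3,5,6,7,10,12.

8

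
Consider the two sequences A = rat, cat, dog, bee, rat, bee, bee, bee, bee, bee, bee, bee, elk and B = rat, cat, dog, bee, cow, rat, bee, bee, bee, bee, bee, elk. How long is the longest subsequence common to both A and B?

11

A longest common subsequence is rat, cat, dog, bee, rat, bee, bee, bee, bee, bee, elk (length 11); the LCS DP confirms no longer common subsequence exists.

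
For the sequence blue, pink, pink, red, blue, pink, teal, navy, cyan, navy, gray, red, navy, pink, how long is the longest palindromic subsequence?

7

One longest palindromic subsequence is pink red navy cyan navy red pink (positions 2,4,8,9,10,12,14); it reads the same forward and backward, and the interval DP gives dp[1][14] = 7.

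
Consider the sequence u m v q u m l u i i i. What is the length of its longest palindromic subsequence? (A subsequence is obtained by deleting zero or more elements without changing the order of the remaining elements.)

Using dp[i][j] = 2 + dp[i+1][j−1] if the ends match, else max(dp[i+1][j], dp[i][j−1]):
dp[1][11] = 5. A witness is umumu at positions 1,2,5,6,8.

5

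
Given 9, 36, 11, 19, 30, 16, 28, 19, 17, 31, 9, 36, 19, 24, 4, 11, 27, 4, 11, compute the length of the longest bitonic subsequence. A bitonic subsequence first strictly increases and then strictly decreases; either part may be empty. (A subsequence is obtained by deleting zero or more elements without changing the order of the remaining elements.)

9

One longest bitonic subsequence is 9, 11, 19, 30, 28, 19, 17, 11, 4 (positions 1,3,4,5,7,8,9,16,18): it rises to 30 then falls. Length 9 is optimal.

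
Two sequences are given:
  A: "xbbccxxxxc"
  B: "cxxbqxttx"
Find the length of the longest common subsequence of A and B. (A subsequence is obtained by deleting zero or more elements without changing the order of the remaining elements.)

5

Backtracking the LCS table gives one alignment: c (A5,B1) → x (A6,B2) → x (A7,B3) → x (A8,B6) → x (A9,B9).
So the longest common subsequence has length 5.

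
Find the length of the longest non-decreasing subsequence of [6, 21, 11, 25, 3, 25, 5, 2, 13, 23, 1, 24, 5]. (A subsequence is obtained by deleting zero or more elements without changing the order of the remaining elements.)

Let dp[i] be the longest non-decreasing subsequence ending at position i. Then dp = [1, 2, 2, 3, 1, 4, 2, 1, 3, 4, 1, 5, 3].
The maximum is 5; one witness is 6, 11, 13, 23, 24 at positions 1,3,9,10,12.

5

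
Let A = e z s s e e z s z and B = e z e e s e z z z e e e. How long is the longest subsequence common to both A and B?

Backtracking the LCS table gives one alignment: e (A1,B1) → z (A2,B2) → s (A4,B5) → e (A5,B6) → z (A7,B8) → z (A9,B9).
So the longest common subsequence has length 6.

6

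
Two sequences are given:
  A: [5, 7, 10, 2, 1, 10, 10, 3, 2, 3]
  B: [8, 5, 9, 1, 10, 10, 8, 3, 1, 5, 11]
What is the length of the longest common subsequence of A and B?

A longest common subsequence is 5, 1, 10, 10, 3 (length 5); the LCS DP confirms no longer common subsequence exists.

5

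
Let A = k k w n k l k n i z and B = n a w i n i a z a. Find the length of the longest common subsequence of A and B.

Backtracking the LCS table gives one alignment: w (A3,B3) → n (A8,B5) → i (A9,B6) → z (A10,B8).
So the longest common subsequence has length 4.

4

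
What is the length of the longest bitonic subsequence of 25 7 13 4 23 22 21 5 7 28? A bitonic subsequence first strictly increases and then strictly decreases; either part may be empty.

One longest bitonic subsequence is 7, 13, 23, 22, 21, 7 (positions 2,3,5,6,7,9): it rises to 23 then falls. Length 6 is optimal.

6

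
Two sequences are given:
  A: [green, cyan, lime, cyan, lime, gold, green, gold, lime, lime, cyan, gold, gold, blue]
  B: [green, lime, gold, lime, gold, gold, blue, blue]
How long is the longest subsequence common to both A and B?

A longest common subsequence is green, lime, gold, lime, gold, gold, blue (length 7); the LCS DP confirms no longer common subsequence exists.

7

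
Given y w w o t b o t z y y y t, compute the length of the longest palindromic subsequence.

One longest palindromic subsequence is tyyyt (positions 5,10,11,12,13); it reads the same forward and backward, and the interval DP gives dp[1][13] = 5.

5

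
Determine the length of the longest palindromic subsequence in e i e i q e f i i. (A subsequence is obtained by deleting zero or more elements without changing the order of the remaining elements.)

5

Using dp[i][j] = 2 + dp[i+1][j−1] if the ends match, else max(dp[i+1][j], dp[i][j−1]):
dp[1][9] = 5. A witness is iifii at positions 2,4,7,8,9.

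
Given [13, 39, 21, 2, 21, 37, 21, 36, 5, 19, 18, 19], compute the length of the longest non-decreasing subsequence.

5

One longest non-decreasing subsequence is 13, 21, 21, 21, 36 (positions 1,3,5,7,8), of length 5; no longer one exists.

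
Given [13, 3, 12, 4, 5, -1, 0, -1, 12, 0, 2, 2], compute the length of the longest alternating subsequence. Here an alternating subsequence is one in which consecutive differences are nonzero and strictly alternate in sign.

A longest alternating subsequence is 13, 3, 12, 4, 5, -1, 0, -1, 12, 0, 2 (positions 1,2,3,4,5,6,7,8,9,10,11); its 10 consecutive differences strictly alternate in sign, and length 11 is optimal.

11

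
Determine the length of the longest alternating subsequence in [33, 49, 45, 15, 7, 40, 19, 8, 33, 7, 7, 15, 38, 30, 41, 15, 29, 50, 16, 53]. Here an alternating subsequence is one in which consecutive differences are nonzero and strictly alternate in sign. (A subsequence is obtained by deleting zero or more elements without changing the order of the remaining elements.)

14

Track the best alternating length ending on an up-step vs a down-step at each position: up/down = 1/1, 2/1, 2/3, 1/3, 1/3, 4/3, 4/5, 4/5, 6/5, 1/7, 1/7, 8/7, 8/5, 8/9, 10/3, 8/11, 12/11, 12/1, 12/13, 14/1.
The maximum over both is 14; one such subsequence is 33, 49, 15, 40, 19, 33, 7, 38, 30, 41, 15, 29, 16, 53.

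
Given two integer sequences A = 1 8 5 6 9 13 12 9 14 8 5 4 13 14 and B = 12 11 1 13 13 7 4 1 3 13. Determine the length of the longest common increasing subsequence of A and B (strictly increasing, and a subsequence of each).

For each value that appears in both, track the longest common increasing run ending there.
The best achievable length is 3; one witness is 1, 4, 13 (A-positions 1,12,13, B-positions 3,7,10).

3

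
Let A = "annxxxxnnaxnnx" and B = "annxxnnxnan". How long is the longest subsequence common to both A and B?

10

Backtracking the LCS table gives one alignment: a (A1,B1) → n (A2,B2) → n (A3,B3) → x (A6,B4) → x (A7,B5) → n (A8,B6) → n (A9,B7) → x (A11,B8) → n (A12,B9) → n (A13,B11).
So the longest common subsequence has length 10.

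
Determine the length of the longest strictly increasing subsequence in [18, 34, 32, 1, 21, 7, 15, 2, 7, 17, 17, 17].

Scanning left to right, the best length ending at each element is: 18→1, 34→2, 32→2, 1→1, 21→2, 7→2, 15→3, 2→2, 7→3, 17→4, 17→4, 17→4.
So the longest increasing subsequence has length 4, e.g. 1, 7, 15, 17.

4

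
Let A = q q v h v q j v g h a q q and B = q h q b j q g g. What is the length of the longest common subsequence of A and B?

A longest common subsequence is qhqjg (length 5); the LCS DP confirms no longer common subsequence exists.

5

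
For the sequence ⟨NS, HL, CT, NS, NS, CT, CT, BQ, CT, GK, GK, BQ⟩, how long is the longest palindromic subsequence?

4

One longest palindromic subsequence is BQ GK GK BQ (positions 8,10,11,12); it reads the same forward and backward, and the interval DP gives dp[1][12] = 4.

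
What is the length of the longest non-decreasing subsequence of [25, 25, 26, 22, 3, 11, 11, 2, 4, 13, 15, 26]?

6

Let dp[i] be the longest non-decreasing subsequence ending at position i. Then dp = [1, 2, 3, 1, 1, 2, 3, 1, 2, 4, 5, 6].
The maximum is 6; one witness is 3, 11, 11, 13, 15, 26 at positions 5,6,7,10,11,12.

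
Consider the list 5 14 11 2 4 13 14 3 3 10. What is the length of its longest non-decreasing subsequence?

Scanning left to right, the best length ending at each element is: 5→1, 14→2, 11→2, 2→1, 4→2, 13→3, 14→4, 3→2, 3→3, 10→4.
So the longest non-decreasing subsequence has length 4, e.g. 5, 11, 13, 14.

4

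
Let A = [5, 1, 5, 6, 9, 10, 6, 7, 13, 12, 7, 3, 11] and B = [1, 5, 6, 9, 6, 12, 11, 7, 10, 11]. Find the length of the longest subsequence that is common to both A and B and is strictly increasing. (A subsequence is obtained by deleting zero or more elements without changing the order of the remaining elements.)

6

A longest common strictly increasing subsequence is 1, 5, 6, 9, 10, 11 (length 6); it appears in order in both A and B, and no longer such subsequence exists.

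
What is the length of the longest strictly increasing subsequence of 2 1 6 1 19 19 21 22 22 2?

Let dp[i] be the longest increasing subsequence ending at position i. Then dp = [1, 1, 2, 1, 3, 3, 4, 5, 5, 2].
The maximum is 5; one witness is 2, 6, 19, 21, 22 at positions 1,3,5,7,8.

5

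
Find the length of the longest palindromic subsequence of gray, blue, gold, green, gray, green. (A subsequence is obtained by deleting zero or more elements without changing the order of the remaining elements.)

Using dp[i][j] = 2 + dp[i+1][j−1] if the ends match, else max(dp[i+1][j], dp[i][j−1]):
dp[1][6] = 3. A witness is green gray green at positions 4,5,6.

3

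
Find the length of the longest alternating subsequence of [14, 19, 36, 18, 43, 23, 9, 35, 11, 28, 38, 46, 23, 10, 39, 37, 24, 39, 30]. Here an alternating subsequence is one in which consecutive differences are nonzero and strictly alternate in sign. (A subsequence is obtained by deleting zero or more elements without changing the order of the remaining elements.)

A longest alternating subsequence is 14, 19, 18, 43, 23, 35, 11, 28, 23, 39, 37, 39, 30 (positions 1,2,4,5,6,8,9,10,13,15,16,18,19); its 12 consecutive differences strictly alternate in sign, and length 13 is optimal.

13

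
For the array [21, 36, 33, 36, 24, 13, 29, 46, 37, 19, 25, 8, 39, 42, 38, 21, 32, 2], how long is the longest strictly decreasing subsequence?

Let dp[i] be the longest decreasing subsequence ending at position i. Then dp = [1, 1, 2, 1, 3, 4, 3, 1, 2, 4, 4, 5, 2, 2, 3, 5, 4, 6].
The maximum is 6; one witness is 36, 33, 24, 13, 8, 2 at positions 2,3,5,6,12,18.

6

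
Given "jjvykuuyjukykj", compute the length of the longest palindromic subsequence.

9

One longest palindromic subsequence is jykujukyj (positions 1,4,5,6,9,10,11,12,14); it reads the same forward and backward, and the interval DP gives dp[1][14] = 9.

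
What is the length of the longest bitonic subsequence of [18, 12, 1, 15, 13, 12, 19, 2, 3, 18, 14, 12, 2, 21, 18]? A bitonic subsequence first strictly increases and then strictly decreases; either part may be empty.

7

One longest bitonic subsequence is 12, 15, 19, 18, 14, 12, 2 (positions 2,4,7,10,11,12,13): it rises to 19 then falls. Length 7 is optimal.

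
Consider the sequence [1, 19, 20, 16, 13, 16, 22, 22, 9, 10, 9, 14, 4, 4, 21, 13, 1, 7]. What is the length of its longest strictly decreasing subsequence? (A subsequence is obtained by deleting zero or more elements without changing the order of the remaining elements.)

7

Let dp[i] be the longest decreasing subsequence ending at position i. Then dp = [1, 1, 1, 2, 3, 2, 1, 1, 4, 4, 5, 3, 6, 6, 2, 4, 7, 6].
The maximum is 7; one witness is 19, 16, 13, 10, 9, 4, 1 at positions 2,4,5,10,11,13,17.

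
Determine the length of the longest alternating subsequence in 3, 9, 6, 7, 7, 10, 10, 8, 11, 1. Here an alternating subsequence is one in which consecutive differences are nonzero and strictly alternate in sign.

7

Track the best alternating length ending on an up-step vs a down-step at each position: up/down = 1/1, 2/1, 2/3, 4/3, 4/3, 4/1, 4/1, 4/5, 6/1, 1/7.
The maximum over both is 7; one such subsequence is 3, 9, 6, 10, 8, 11, 1.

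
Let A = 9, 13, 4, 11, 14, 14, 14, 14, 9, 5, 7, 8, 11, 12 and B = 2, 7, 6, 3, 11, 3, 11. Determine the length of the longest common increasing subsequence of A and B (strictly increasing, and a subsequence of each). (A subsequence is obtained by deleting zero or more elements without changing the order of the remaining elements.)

2

A longest common strictly increasing subsequence is 7, 11 (length 2); it appears in order in both A and B, and no longer such subsequence exists.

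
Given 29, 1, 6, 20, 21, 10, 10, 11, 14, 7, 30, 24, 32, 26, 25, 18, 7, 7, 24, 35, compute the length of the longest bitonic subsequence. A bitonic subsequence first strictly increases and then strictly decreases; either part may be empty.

11

One longest bitonic subsequence is 1, 6, 10, 11, 14, 30, 32, 26, 25, 18, 7 (positions 2,3,6,8,9,11,13,14,15,16,18): it rises to 32 then falls. Length 11 is optimal.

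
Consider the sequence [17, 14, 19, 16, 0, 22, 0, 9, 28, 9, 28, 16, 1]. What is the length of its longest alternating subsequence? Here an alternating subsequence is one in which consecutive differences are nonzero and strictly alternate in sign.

10

Track the best alternating length ending on an up-step vs a down-step at each position: up/down = 1/1, 1/2, 3/1, 3/4, 1/4, 5/1, 1/6, 7/6, 7/1, 7/8, 9/1, 9/10, 7/10.
The maximum over both is 10; one such subsequence is 17, 14, 19, 16, 22, 0, 28, 9, 28, 16.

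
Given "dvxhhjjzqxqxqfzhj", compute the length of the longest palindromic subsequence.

9

One longest palindromic subsequence is jzqxqxqzj (positions 6,8,9,10,11,12,13,15,17); it reads the same forward and backward, and the interval DP gives dp[1][17] = 9.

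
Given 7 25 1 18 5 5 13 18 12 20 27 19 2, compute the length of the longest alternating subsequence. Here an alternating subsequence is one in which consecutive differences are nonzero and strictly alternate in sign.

9

Track the best alternating length ending on an up-step vs a down-step at each position: up/down = 1/1, 2/1, 1/3, 4/3, 4/5, 4/5, 6/5, 6/3, 6/7, 8/3, 8/1, 8/9, 4/9.
The maximum over both is 9; one such subsequence is 7, 25, 1, 18, 5, 13, 12, 20, 19.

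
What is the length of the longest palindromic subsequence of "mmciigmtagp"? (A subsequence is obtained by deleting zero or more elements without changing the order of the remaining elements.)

One longest palindromic subsequence is miim (positions 2,4,5,7); it reads the same forward and backward, and the interval DP gives dp[1][11] = 4.

4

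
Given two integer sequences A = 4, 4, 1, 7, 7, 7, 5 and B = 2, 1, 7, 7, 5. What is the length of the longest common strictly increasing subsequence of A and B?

For each value that appears in both, track the longest common increasing run ending there.
The best achievable length is 2; one witness is 1, 7 (A-positions 3,4, B-positions 2,3).

2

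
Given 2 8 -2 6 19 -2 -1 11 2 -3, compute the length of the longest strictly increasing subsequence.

3

One longest increasing subsequence is 2, 8, 19 (positions 1,2,5), of length 3; no longer one exists.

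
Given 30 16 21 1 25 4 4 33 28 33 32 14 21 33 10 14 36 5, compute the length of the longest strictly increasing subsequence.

Let dp[i] be the longest increasing subsequence ending at position i. Then dp = [1, 1, 2, 1, 3, 2, 2, 4, 4, 5, 5, 3, 4, 6, 3, 4, 7, 3].
The maximum is 7; one witness is 16, 21, 25, 28, 32, 33, 36 at positions 2,3,5,9,11,14,17.

7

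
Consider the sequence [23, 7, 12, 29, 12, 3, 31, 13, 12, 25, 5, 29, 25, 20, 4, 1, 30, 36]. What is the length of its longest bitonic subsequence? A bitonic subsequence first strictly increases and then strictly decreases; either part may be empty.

One longest bitonic subsequence is 7, 12, 29, 31, 29, 25, 20, 4, 1 (positions 2,3,4,7,12,13,14,15,16): it rises to 31 then falls. Length 9 is optimal.

9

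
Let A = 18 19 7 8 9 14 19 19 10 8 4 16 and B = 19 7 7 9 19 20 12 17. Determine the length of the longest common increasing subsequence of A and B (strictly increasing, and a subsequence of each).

A longest common strictly increasing subsequence is 7, 9, 19 (length 3); it appears in order in both A and B, and no longer such subsequence exists.

3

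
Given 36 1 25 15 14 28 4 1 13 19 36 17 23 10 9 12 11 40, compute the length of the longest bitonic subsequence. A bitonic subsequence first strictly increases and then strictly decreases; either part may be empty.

One longest bitonic subsequence is 1, 4, 13, 19, 36, 23, 12, 11 (positions 2,7,9,10,11,13,16,17): it rises to 36 then falls. Length 8 is optimal.

8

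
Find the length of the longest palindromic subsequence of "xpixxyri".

One longest palindromic subsequence is ixxi (positions 3,4,5,8); it reads the same forward and backward, and the interval DP gives dp[1][8] = 4.

4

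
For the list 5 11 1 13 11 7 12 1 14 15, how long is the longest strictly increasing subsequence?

One longest increasing subsequence is 5, 11, 13, 14, 15 (positions 1,2,4,9,10), of length 5; no longer one exists.

5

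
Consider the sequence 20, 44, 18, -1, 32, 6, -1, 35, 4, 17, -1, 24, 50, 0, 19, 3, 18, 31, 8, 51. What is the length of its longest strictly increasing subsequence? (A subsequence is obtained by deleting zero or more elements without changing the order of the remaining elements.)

Let dp[i] be the longest increasing subsequence ending at position i. Then dp = [1, 2, 1, 1, 2, 2, 1, 3, 2, 3, 1, 4, 5, 2, 4, 3, 4, 5, 4, 6].
The maximum is 6; one witness is -1, 6, 17, 24, 50, 51 at positions 4,6,10,12,13,20.

6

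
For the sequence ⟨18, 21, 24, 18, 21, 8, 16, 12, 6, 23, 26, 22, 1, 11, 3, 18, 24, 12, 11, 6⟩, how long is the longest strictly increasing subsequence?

Let dp[i] be the longest increasing subsequence ending at position i. Then dp = [1, 2, 3, 1, 2, 1, 2, 2, 1, 3, 4, 3, 1, 2, 2, 3, 4, 3, 3, 3].
The maximum is 4; one witness is 18, 21, 24, 26 at positions 1,2,3,11.

4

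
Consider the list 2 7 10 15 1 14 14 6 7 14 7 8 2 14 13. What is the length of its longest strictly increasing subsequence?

5

One longest increasing subsequence is 2, 6, 7, 8, 14 (positions 1,8,9,12,14), of length 5; no longer one exists.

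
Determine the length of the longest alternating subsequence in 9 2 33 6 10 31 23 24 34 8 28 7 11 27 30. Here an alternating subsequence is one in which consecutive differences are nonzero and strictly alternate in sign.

11

A longest alternating subsequence is 9, 2, 33, 6, 31, 23, 24, 8, 28, 7, 11 (positions 1,2,3,4,6,7,8,10,11,12,13); its 10 consecutive differences strictly alternate in sign, and length 11 is optimal.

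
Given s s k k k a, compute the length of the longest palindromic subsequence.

Using dp[i][j] = 2 + dp[i+1][j−1] if the ends match, else max(dp[i+1][j], dp[i][j−1]):
dp[1][6] = 3. A witness is kkk at positions 3,4,5.

3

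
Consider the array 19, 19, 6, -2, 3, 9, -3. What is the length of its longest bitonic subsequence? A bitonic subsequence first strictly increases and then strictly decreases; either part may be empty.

One longest bitonic subsequence is 19, 6, 3, -3 (positions 1,3,5,7): it rises to 19 then falls. Length 4 is optimal.

4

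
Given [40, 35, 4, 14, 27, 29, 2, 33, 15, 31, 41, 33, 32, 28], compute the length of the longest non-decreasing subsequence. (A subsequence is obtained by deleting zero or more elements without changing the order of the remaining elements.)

6

Scanning left to right, the best length ending at each element is: 40→1, 35→1, 4→1, 14→2, 27→3, 29→4, 2→1, 33→5, 15→3, 31→5, 41→6, 33→6, 32→6, 28→4.
So the longest non-decreasing subsequence has length 6, e.g. 4, 14, 27, 29, 33, 41.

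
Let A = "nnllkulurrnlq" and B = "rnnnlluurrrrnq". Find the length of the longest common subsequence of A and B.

A longest common subsequence is nnlluurrnq (length 10); the LCS DP confirms no longer common subsequence exists.

10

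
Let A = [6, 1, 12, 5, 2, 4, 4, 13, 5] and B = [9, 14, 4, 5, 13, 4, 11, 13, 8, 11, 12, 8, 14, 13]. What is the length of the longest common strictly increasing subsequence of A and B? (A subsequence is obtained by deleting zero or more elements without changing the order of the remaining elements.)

2

A longest common strictly increasing subsequence is 4, 5 (length 2); it appears in order in both A and B, and no longer such subsequence exists.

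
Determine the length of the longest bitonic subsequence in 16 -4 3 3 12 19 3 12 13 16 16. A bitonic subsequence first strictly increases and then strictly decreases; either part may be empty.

One longest bitonic subsequence is -4, 3, 12, 19, 16 (positions 2,3,5,6,11): it rises to 19 then falls. Length 5 is optimal.

5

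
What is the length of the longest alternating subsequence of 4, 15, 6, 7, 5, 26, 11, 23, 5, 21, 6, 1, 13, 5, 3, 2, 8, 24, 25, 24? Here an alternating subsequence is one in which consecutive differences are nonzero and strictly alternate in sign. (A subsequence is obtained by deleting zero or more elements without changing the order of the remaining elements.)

15

Track the best alternating length ending on an up-step vs a down-step at each position: up/down = 1/1, 2/1, 2/3, 4/3, 2/5, 6/1, 6/7, 8/7, 2/9, 10/9, 10/11, 1/11, 12/11, 12/13, 12/13, 12/13, 14/13, 14/7, 14/7, 14/15.
The maximum over both is 15; one such subsequence is 4, 15, 6, 7, 5, 26, 11, 23, 5, 21, 6, 13, 5, 25, 24.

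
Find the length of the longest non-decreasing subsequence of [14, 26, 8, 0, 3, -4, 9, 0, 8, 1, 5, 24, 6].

Let dp[i] be the longest non-decreasing subsequence ending at position i. Then dp = [1, 2, 1, 1, 2, 1, 3, 2, 3, 3, 4, 5, 5].
The maximum is 5; one witness is 0, 0, 1, 5, 24 at positions 4,8,10,11,12.

5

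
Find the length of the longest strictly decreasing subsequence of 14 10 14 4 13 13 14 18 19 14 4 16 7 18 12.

Scanning left to right, the best length ending at each element is: 14→1, 10→2, 14→1, 4→3, 13→2, 13→2, 14→1, 18→1, 19→1, 14→2, 4→3, 16→2, 7→3, 18→2, 12→3.
So the longest decreasing subsequence has length 3, e.g. 14, 10, 4.

3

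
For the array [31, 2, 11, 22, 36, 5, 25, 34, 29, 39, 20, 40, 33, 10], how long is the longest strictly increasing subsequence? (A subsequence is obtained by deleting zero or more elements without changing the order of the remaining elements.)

7

One longest increasing subsequence is 2, 11, 22, 25, 34, 39, 40 (positions 2,3,4,7,8,10,12), of length 7; no longer one exists.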